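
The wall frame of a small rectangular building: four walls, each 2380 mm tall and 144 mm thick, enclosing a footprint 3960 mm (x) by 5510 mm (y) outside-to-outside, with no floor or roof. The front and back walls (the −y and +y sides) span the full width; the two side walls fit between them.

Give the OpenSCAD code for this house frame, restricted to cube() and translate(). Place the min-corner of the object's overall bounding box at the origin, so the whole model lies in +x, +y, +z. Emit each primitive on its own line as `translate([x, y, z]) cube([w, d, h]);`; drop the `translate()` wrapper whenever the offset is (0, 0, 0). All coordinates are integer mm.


cube([3960, 144, 2380]);
translate([0, 5366, 0]) cube([3960, 144, 2380]);
translate([0, 144, 0]) cube([144, 5222, 2380]);
translate([3816, 144, 0]) cube([144, 5222, 2380]);


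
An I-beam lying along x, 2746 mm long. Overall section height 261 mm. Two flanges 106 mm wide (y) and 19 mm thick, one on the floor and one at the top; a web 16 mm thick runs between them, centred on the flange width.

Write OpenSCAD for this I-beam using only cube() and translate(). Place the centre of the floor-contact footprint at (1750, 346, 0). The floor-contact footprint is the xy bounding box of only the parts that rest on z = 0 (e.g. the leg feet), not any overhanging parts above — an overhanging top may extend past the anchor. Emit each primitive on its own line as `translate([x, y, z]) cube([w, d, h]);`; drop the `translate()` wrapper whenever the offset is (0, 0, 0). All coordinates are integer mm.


translate([377, 293, 0]) cube([2746, 106, 19]);
translate([377, 338, 19]) cube([2746, 16, 223]);
translate([377, 293, 242]) cube([2746, 106, 19]);


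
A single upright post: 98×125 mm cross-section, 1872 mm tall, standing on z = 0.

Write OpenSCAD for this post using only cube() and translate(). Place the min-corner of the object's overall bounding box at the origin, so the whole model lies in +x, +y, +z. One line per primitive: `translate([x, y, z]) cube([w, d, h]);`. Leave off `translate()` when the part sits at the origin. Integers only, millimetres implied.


cube([98, 125, 1872]);


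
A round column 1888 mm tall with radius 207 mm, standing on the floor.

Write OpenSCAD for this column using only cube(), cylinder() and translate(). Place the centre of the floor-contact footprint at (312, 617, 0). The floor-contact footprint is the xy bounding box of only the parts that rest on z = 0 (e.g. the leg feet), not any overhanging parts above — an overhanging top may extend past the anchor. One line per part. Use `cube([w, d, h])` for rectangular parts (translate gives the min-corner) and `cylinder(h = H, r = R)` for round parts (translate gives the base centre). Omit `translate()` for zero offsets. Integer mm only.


translate([312, 617, 0]) cylinder(h = 1888, r = 207);


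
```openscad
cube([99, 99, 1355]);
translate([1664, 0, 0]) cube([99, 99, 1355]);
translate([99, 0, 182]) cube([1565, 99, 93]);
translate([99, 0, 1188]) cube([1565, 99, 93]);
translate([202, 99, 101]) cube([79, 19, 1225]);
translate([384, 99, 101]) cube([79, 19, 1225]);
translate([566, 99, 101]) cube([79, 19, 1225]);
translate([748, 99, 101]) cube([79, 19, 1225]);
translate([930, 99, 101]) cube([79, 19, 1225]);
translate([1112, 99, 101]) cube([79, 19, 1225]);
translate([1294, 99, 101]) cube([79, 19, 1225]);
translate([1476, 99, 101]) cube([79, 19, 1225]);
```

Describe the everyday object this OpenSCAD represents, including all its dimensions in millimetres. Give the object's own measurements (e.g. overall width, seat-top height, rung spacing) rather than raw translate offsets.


A fence section. Two 99×99 mm posts, 1355 mm tall, stand on the floor with a clear span of 1565 mm between their inner faces. Two horizontal rails of 99×93 mm section span the gap between the posts with their undersides at z = 182 mm and z = 1188 mm, flush with the posts' −y face. 8 pickets, each 79 mm wide, 19 mm thick and 1225 mm tall, are fixed to the +y face of the rails with their bottoms at z = 101 mm, spaced across the span with a 103 mm gap after the −x post and between neighbouring pickets, with 109 mm left before the +x post.


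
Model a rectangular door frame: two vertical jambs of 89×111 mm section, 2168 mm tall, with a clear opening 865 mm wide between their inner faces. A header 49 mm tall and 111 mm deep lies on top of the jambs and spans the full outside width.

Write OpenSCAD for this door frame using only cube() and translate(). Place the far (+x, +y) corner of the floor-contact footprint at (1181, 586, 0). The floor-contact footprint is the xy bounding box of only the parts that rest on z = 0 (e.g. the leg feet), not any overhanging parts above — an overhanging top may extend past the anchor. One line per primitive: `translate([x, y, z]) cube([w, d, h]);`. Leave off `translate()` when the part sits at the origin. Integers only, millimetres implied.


translate([138, 475, 0]) cube([89, 111, 2168]);
translate([1092, 475, 0]) cube([89, 111, 2168]);
translate([138, 475, 2168]) cube([1043, 111, 49]);


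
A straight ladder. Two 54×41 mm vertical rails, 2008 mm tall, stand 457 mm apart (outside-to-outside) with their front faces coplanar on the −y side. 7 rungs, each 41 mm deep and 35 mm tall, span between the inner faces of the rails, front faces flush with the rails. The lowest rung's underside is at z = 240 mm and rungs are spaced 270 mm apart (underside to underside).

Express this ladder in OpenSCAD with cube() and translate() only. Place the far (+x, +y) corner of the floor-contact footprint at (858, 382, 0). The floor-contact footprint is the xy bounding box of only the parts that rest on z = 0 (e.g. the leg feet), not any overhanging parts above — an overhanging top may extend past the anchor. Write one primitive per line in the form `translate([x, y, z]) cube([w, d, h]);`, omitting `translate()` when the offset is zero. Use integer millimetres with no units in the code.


// rung span = 457 - 2*54 = 349
// rung[k] z = 240 + k*270
translate([401, 341, 0]) cube([54, 41, 2008]);
translate([804, 341, 0]) cube([54, 41, 2008]);
translate([455, 341, 240]) cube([349, 41, 35]);
translate([455, 341, 510]) cube([349, 41, 35]);
translate([455, 341, 780]) cube([349, 41, 35]);
translate([455, 341, 1050]) cube([349, 41, 35]);
translate([455, 341, 1320]) cube([349, 41, 35]);
translate([455, 341, 1590]) cube([349, 41, 35]);
translate([455, 341, 1860]) cube([349, 41, 35]);


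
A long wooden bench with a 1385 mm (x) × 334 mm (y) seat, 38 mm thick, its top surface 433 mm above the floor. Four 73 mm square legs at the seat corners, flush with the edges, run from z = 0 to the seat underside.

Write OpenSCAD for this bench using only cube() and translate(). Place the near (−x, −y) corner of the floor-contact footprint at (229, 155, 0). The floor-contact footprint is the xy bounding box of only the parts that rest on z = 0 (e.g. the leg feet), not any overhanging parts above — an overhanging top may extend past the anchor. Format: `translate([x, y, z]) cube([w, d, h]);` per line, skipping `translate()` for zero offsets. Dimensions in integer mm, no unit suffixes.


// leg_h = 433 − 38 = 395
translate([229, 155, 395]) cube([1385, 334, 38]);
translate([229, 155, 0]) cube([73, 73, 395]);
translate([229, 416, 0]) cube([73, 73, 395]);
translate([1541, 155, 0]) cube([73, 73, 395]);
translate([1541, 416, 0]) cube([73, 73, 395]);


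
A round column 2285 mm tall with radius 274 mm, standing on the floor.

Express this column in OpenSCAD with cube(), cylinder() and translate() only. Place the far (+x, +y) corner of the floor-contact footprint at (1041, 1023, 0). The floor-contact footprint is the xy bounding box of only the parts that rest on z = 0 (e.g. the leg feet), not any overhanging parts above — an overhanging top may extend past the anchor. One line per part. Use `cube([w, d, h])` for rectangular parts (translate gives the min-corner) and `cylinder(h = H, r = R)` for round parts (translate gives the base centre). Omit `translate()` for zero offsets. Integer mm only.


translate([767, 749, 0]) cylinder(h = 2285, r = 274);


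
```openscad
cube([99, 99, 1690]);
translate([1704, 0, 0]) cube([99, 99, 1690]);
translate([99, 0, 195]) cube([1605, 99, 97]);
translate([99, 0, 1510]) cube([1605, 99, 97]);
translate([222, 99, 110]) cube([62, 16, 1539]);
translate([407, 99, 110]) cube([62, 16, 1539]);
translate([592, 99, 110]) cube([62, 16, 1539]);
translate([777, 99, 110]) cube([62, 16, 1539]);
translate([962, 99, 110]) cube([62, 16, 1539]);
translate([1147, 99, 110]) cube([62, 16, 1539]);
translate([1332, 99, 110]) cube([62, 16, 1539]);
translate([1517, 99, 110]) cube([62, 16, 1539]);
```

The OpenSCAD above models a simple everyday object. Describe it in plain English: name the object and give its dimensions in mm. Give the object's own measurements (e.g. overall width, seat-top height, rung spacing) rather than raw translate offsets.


A fence section. Two 99×99 mm posts, 1690 mm tall, stand on the floor with a clear span of 1605 mm between their inner faces. Two horizontal rails of 99×97 mm section span the gap between the posts with their undersides at z = 195 mm and z = 1510 mm, flush with the posts' −y face. 8 pickets, each 62 mm wide, 16 mm thick and 1539 mm tall, are fixed to the +y face of the rails with their bottoms at z = 110 mm, spaced across the span with a 123 mm gap after the −x post and between neighbouring pickets, with 125 mm left before the +x post.


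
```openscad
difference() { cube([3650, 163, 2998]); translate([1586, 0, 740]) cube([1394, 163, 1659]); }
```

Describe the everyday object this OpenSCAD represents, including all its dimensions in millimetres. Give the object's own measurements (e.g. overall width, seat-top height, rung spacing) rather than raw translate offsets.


A wall 3650 mm long (x), 163 mm thick (y), 2998 mm tall, with a rectangular window opening cut through it. The opening is 1394 mm wide and 1659 mm tall; its sill is at z = 740 mm and its near (−x) edge is 1586 mm from the wall's −x end. The opening passes through the full wall thickness.


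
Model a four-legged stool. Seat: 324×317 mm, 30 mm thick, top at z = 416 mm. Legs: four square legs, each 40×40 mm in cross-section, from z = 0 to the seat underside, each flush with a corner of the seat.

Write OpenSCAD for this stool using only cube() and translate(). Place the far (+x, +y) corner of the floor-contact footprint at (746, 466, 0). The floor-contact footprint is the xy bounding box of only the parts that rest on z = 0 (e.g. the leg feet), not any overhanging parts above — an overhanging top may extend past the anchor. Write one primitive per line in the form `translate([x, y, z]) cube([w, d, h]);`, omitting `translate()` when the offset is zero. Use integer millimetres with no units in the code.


translate([422, 149, 386]) cube([324, 317, 30]);
translate([422, 149, 0]) cube([40, 40, 386]);
translate([706, 149, 0]) cube([40, 40, 386]);
translate([422, 426, 0]) cube([40, 40, 386]);
translate([706, 426, 0]) cube([40, 40, 386]);


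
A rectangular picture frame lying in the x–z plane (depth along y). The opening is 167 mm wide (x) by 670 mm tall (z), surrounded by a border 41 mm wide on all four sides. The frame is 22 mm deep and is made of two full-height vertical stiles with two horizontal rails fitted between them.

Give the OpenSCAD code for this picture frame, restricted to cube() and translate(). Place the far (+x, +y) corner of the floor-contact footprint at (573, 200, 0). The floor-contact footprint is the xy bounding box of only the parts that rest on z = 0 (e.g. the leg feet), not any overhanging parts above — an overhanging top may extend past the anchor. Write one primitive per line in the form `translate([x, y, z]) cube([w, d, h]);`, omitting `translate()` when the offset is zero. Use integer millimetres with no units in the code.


translate([324, 178, 0]) cube([41, 22, 752]);
translate([532, 178, 0]) cube([41, 22, 752]);
translate([365, 178, 0]) cube([167, 22, 41]);
translate([365, 178, 711]) cube([167, 22, 41]);


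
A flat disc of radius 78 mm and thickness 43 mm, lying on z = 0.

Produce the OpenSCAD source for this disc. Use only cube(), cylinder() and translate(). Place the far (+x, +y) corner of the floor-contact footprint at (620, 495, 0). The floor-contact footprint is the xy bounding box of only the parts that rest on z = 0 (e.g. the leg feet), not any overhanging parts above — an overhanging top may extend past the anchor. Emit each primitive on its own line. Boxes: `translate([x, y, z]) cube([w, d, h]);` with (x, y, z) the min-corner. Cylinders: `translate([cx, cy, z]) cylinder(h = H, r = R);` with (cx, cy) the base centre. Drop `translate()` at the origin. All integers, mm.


translate([542, 417, 0]) cylinder(h = 43, r = 78);


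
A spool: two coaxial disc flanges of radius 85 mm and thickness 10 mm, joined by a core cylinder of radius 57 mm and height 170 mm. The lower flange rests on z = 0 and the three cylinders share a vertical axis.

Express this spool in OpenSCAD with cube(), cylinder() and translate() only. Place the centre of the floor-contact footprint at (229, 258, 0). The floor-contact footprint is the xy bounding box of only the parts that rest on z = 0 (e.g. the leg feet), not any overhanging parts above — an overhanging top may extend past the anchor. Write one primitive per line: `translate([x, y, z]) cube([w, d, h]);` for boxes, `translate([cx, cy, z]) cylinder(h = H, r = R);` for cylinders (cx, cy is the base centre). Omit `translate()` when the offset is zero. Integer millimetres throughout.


translate([229, 258, 0]) cylinder(h = 10, r = 85);
translate([229, 258, 10]) cylinder(h = 170, r = 57);
translate([229, 258, 180]) cylinder(h = 10, r = 85);


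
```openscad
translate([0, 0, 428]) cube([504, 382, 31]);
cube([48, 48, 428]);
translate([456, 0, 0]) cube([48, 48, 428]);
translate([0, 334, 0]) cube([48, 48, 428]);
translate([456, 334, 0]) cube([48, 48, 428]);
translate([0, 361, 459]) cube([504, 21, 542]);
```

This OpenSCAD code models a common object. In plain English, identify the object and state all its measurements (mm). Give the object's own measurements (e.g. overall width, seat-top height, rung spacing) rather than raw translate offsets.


A chair. The seat is a 504×382×31 mm slab with its top at z = 459 mm, on four 48×48 mm corner legs (flush with the seat edges, standing on z = 0). A flat backrest 21 mm thick, 542 mm tall, spans the full seat width and rises from the seat top along its +y edge, rear face flush with the rear of the seat.


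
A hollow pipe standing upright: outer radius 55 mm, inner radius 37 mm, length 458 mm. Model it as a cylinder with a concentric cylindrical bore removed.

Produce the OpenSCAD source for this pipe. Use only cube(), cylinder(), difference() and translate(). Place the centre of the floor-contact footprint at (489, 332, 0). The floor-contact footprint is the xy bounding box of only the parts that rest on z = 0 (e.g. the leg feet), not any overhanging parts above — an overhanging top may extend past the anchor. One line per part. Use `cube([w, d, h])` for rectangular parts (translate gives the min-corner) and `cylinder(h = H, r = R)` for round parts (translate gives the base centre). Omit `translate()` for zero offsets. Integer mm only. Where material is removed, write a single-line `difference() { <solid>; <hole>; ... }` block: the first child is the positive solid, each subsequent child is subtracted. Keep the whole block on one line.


difference() { translate([489, 332, 0]) cylinder(h = 458, r = 55); translate([489, 332, 0]) cylinder(h = 458, r = 37); }


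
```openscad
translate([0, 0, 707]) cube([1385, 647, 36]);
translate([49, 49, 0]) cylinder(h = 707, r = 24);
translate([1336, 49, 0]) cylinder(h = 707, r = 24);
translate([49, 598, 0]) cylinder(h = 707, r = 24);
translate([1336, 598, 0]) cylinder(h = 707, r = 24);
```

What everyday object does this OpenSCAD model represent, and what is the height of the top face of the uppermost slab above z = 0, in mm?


A table. The table height is 743 mm.

A 1385×647×36 slab sits at z = 707 on four Ø48 mm round legs — a table. The top surface is at 707 + 36 = 743 mm.


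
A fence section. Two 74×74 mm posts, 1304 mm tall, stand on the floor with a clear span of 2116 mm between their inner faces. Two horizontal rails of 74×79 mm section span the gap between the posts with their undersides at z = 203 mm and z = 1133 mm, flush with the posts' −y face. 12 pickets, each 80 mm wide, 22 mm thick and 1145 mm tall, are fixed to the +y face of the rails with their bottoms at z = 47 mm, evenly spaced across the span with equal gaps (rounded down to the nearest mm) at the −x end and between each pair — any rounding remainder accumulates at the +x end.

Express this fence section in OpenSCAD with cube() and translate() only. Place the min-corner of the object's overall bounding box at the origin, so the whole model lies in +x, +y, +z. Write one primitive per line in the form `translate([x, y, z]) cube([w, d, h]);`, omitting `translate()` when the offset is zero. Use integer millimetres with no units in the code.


cube([74, 74, 1304]);
translate([2190, 0, 0]) cube([74, 74, 1304]);
translate([74, 0, 203]) cube([2116, 74, 79]);
translate([74, 0, 1133]) cube([2116, 74, 79]);
translate([162, 74, 47]) cube([80, 22, 1145]);
translate([330, 74, 47]) cube([80, 22, 1145]);
translate([498, 74, 47]) cube([80, 22, 1145]);
translate([666, 74, 47]) cube([80, 22, 1145]);
translate([834, 74, 47]) cube([80, 22, 1145]);
translate([1002, 74, 47]) cube([80, 22, 1145]);
translate([1170, 74, 47]) cube([80, 22, 1145]);
translate([1338, 74, 47]) cube([80, 22, 1145]);
translate([1506, 74, 47]) cube([80, 22, 1145]);
translate([1674, 74, 47]) cube([80, 22, 1145]);
translate([1842, 74, 47]) cube([80, 22, 1145]);
translate([2010, 74, 47]) cube([80, 22, 1145]);


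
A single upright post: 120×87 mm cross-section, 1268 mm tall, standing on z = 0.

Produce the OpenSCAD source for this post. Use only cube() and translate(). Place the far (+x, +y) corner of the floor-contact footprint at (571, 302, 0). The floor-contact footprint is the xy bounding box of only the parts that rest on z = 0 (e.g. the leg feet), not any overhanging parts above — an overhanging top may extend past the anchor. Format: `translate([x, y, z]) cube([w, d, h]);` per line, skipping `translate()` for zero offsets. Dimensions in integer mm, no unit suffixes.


translate([451, 215, 0]) cube([120, 87, 1268]);


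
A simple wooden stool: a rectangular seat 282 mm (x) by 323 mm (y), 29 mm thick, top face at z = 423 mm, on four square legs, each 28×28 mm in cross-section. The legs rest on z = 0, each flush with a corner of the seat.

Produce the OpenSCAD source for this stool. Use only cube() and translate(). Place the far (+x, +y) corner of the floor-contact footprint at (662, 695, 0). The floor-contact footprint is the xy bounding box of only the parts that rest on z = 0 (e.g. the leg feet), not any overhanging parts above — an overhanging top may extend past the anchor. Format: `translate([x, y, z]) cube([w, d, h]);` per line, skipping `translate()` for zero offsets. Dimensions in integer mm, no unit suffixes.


// leg_h = 423 - 29 = 394
translate([380, 372, 394]) cube([282, 323, 29]);
translate([380, 372, 0]) cube([28, 28, 394]);
translate([634, 372, 0]) cube([28, 28, 394]);
translate([380, 667, 0]) cube([28, 28, 394]);
translate([634, 667, 0]) cube([28, 28, 394]);


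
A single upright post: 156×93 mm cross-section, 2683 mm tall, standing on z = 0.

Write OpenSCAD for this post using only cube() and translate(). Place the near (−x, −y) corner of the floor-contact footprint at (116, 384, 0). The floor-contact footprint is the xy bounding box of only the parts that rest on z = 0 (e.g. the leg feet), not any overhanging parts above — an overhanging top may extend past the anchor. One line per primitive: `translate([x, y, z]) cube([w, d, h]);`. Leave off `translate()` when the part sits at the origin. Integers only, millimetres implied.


translate([116, 384, 0]) cube([156, 93, 2683]);


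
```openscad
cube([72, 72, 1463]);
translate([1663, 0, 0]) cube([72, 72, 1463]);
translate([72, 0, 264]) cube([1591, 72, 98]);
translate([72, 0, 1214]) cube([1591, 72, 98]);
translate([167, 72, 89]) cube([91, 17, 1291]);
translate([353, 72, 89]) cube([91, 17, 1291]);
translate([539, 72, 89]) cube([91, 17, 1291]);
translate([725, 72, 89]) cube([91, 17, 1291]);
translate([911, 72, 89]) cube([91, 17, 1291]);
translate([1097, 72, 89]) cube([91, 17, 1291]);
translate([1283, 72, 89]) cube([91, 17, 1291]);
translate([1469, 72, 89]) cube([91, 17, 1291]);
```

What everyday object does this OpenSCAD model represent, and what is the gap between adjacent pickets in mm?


A fence section. The picket gap is 95 mm.

Two posts, two rails, 8 pickets — a fence section. Span 1591 mm holds 8 pickets of 91 mm with 9 equal gaps: ⌊(1591 − 8·91) / 9⌋ = 95 mm.


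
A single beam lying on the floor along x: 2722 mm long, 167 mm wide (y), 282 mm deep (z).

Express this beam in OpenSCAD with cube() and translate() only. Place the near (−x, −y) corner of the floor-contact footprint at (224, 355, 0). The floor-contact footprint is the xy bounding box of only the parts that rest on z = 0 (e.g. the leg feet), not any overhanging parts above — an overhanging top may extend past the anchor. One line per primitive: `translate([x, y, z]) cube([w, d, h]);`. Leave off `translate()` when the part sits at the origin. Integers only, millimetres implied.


translate([224, 355, 0]) cube([2722, 167, 282]);


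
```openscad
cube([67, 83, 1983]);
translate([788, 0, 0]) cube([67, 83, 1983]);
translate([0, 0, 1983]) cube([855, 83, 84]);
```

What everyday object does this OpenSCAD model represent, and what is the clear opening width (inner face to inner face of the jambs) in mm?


A door frame. The clear opening width is 721 mm.

Two 1983 mm tall posts with a header on top — a door frame. The left jamb is 67 mm wide at x = 0; the right jamb starts at x = 788. The clear opening is 788 − 67 = 721 mm.


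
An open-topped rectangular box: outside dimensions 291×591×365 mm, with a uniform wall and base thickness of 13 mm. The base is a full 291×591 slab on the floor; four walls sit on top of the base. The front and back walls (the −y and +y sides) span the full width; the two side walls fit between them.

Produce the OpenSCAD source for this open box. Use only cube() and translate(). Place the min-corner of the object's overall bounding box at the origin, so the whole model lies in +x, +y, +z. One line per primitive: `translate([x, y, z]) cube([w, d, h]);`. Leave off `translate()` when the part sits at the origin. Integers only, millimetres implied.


cube([291, 591, 13]);
translate([0, 0, 13]) cube([291, 13, 352]);
translate([0, 578, 13]) cube([291, 13, 352]);
translate([0, 13, 13]) cube([13, 565, 352]);
translate([278, 13, 13]) cube([13, 565, 352]);


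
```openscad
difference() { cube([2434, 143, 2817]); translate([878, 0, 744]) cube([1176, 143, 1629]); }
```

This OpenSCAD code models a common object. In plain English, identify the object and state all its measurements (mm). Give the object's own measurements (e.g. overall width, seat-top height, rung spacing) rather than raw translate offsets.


A wall 2434 mm long (x), 143 mm thick (y), 2817 mm tall, with a rectangular window opening cut through it. The opening is 1176 mm wide and 1629 mm tall; its sill is at z = 744 mm and its near (−x) edge is 878 mm from the wall's −x end. The opening passes through the full wall thickness.


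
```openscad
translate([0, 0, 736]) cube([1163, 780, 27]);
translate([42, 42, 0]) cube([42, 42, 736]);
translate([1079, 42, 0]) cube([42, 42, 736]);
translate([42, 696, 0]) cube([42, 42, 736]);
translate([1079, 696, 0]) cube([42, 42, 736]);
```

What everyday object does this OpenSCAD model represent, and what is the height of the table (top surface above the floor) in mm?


A table. The table height is 763 mm.

A 1163×780×27 slab sits at z = 736 on four 42 mm square posts — a table. The top surface is at 736 + 27 = 763 mm.


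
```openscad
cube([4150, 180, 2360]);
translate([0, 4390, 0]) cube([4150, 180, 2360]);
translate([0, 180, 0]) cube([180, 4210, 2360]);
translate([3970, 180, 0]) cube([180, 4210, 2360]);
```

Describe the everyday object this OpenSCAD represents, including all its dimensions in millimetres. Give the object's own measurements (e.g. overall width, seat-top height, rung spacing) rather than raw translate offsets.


The wall frame of a small rectangular building: four walls, each 2360 mm tall and 180 mm thick, enclosing a footprint 4150 mm (x) by 4570 mm (y) outside-to-outside, with no floor or roof. The front and back walls (the −y and +y sides) span the full width; the two side walls fit between them.


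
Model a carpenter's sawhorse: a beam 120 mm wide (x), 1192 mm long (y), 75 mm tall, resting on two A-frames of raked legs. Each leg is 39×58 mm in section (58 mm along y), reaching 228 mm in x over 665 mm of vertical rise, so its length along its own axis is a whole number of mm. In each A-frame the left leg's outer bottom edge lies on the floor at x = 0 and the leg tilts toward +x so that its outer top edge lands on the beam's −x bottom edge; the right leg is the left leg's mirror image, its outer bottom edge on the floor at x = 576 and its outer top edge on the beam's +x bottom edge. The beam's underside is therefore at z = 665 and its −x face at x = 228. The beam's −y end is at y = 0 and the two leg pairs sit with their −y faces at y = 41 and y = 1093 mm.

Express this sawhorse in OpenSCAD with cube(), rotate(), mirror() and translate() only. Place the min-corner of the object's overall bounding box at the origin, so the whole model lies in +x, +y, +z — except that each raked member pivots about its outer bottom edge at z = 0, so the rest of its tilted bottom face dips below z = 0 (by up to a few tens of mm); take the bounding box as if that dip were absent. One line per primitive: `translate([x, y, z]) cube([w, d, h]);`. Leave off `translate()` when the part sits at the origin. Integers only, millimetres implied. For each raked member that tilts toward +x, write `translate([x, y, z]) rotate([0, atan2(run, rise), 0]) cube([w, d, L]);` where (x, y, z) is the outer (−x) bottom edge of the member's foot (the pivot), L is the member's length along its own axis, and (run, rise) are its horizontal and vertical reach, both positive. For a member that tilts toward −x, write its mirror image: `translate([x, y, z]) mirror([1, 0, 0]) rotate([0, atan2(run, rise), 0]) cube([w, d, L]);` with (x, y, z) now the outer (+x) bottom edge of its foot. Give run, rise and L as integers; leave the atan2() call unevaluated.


translate([228, 0, 665]) cube([120, 1192, 75]);
translate([0, 41, 0]) rotate([0, atan2(228, 665), 0]) cube([39, 58, 703]);
translate([576, 41, 0]) mirror([1, 0, 0]) rotate([0, atan2(228, 665), 0]) cube([39, 58, 703]);
translate([0, 1093, 0]) rotate([0, atan2(228, 665), 0]) cube([39, 58, 703]);
translate([576, 1093, 0]) mirror([1, 0, 0]) rotate([0, atan2(228, 665), 0]) cube([39, 58, 703]);


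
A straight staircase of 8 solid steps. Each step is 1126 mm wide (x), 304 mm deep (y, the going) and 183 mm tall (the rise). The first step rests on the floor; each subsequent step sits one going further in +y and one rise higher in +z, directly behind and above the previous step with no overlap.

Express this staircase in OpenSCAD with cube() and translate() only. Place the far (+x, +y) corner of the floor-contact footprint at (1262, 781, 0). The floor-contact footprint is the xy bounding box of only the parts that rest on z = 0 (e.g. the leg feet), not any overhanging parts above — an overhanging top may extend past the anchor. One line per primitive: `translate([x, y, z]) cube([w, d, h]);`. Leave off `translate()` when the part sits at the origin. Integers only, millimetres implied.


translate([136, 477, 0]) cube([1126, 304, 183]);
translate([136, 781, 183]) cube([1126, 304, 183]);
translate([136, 1085, 366]) cube([1126, 304, 183]);
translate([136, 1389, 549]) cube([1126, 304, 183]);
translate([136, 1693, 732]) cube([1126, 304, 183]);
translate([136, 1997, 915]) cube([1126, 304, 183]);
translate([136, 2301, 1098]) cube([1126, 304, 183]);
translate([136, 2605, 1281]) cube([1126, 304, 183]);


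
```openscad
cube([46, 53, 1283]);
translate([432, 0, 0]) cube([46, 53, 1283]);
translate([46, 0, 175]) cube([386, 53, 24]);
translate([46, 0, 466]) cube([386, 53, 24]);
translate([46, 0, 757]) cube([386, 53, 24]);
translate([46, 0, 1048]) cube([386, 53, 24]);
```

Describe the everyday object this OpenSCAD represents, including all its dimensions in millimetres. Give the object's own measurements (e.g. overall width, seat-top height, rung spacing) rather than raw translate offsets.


A straight ladder. Two 46×53 mm vertical rails, 1283 mm tall, stand 478 mm apart (outside-to-outside) with their front faces coplanar on the −y side. 4 rungs, each 53 mm deep and 24 mm tall, span between the inner faces of the rails, front faces flush with the rails. The lowest rung's underside is at z = 175 mm and rungs are spaced 291 mm apart (underside to underside).


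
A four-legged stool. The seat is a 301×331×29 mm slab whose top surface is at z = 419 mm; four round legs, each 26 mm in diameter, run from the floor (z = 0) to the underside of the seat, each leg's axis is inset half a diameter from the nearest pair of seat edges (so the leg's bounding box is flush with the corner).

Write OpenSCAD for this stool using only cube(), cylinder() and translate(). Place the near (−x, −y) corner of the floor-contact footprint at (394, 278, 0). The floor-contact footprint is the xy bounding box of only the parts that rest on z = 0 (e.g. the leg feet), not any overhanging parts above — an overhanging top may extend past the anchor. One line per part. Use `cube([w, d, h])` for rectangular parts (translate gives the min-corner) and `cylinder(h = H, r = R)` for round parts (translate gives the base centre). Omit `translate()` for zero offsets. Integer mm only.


translate([394, 278, 390]) cube([301, 331, 29]);
translate([407, 291, 0]) cylinder(h = 390, r = 13);
translate([682, 291, 0]) cylinder(h = 390, r = 13);
translate([407, 596, 0]) cylinder(h = 390, r = 13);
translate([682, 596, 0]) cylinder(h = 390, r = 13);


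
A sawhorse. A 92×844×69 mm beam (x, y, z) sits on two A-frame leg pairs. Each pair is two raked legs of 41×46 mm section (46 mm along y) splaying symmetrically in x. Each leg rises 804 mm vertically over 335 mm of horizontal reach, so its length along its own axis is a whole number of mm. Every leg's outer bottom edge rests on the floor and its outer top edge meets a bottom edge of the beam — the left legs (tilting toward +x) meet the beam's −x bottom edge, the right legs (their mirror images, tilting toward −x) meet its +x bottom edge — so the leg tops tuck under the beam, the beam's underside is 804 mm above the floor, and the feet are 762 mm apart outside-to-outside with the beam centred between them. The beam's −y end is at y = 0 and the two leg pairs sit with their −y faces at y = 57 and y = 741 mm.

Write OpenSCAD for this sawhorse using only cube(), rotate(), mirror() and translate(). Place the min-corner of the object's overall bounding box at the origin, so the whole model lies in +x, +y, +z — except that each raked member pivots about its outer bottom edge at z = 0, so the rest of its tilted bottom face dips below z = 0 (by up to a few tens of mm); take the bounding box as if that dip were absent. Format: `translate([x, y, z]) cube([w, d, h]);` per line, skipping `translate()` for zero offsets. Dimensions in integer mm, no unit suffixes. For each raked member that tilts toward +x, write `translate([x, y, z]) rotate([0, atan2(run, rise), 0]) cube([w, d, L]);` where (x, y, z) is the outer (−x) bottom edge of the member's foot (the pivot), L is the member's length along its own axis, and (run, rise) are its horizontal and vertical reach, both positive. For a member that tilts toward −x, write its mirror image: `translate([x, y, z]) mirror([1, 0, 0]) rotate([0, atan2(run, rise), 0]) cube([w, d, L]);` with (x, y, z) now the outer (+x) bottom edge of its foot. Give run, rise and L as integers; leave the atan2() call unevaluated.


translate([335, 0, 804]) cube([92, 844, 69]);
translate([0, 57, 0]) rotate([0, atan2(335, 804), 0]) cube([41, 46, 871]);
translate([762, 57, 0]) mirror([1, 0, 0]) rotate([0, atan2(335, 804), 0]) cube([41, 46, 871]);
translate([0, 741, 0]) rotate([0, atan2(335, 804), 0]) cube([41, 46, 871]);
translate([762, 741, 0]) mirror([1, 0, 0]) rotate([0, atan2(335, 804), 0]) cube([41, 46, 871]);


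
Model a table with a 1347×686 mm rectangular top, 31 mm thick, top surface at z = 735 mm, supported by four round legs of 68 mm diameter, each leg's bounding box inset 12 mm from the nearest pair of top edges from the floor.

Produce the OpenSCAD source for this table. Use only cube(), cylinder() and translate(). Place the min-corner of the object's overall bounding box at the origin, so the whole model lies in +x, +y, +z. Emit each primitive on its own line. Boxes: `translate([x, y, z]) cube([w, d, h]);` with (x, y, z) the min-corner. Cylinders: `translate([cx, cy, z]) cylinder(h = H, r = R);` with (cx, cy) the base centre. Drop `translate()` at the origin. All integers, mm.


// leg_h = 735 - 31 = 704
translate([0, 0, 704]) cube([1347, 686, 31]);
translate([46, 46, 0]) cylinder(h = 704, r = 34);
translate([1301, 46, 0]) cylinder(h = 704, r = 34);
translate([46, 640, 0]) cylinder(h = 704, r = 34);
translate([1301, 640, 0]) cylinder(h = 704, r = 34);


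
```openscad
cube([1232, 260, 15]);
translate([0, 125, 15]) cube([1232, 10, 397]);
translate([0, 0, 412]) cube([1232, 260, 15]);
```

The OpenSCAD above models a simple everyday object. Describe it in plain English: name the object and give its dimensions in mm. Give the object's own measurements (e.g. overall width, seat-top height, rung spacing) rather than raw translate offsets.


An I-beam lying along x, 1232 mm long. Overall section height 427 mm. Two flanges 260 mm wide (y) and 15 mm thick, one on the floor and one at the top; a web 10 mm thick runs between them, centred on the flange width.


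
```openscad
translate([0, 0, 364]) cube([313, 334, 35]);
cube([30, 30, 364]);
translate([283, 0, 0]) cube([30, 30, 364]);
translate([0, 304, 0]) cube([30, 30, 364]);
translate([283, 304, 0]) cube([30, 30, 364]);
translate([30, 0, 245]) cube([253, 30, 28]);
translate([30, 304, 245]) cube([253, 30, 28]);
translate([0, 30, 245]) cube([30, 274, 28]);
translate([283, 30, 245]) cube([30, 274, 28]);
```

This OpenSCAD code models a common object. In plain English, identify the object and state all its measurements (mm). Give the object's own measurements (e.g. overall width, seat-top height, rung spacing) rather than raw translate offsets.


A simple wooden stool: a rectangular seat 313 mm (x) by 334 mm (y), 35 mm thick, top face at z = 399 mm, on four square legs, each 30×30 mm in cross-section. The legs rest on z = 0, each flush with a corner of the seat. Four stretchers, 30 mm wide and 28 mm tall, connect adjacent legs with their undersides at z = 245 mm, each running between the inner faces of the legs it joins and aligned with the legs' outer faces on the other axis.


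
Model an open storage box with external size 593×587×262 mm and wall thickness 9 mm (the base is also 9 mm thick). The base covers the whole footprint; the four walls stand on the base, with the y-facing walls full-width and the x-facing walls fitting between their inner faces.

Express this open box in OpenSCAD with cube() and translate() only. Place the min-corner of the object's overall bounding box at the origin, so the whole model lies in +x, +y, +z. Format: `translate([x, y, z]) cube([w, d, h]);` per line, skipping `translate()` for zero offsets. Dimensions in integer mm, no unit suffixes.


cube([593, 587, 9]);
translate([0, 0, 9]) cube([593, 9, 253]);
translate([0, 578, 9]) cube([593, 9, 253]);
translate([0, 9, 9]) cube([9, 569, 253]);
translate([584, 9, 9]) cube([9, 569, 253]);


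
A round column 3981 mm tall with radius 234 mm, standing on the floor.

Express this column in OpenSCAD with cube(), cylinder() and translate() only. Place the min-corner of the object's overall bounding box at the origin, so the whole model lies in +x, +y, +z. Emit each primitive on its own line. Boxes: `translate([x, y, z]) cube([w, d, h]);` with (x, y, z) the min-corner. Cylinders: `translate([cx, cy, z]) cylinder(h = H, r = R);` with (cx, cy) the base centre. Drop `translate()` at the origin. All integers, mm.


translate([234, 234, 0]) cylinder(h = 3981, r = 234);


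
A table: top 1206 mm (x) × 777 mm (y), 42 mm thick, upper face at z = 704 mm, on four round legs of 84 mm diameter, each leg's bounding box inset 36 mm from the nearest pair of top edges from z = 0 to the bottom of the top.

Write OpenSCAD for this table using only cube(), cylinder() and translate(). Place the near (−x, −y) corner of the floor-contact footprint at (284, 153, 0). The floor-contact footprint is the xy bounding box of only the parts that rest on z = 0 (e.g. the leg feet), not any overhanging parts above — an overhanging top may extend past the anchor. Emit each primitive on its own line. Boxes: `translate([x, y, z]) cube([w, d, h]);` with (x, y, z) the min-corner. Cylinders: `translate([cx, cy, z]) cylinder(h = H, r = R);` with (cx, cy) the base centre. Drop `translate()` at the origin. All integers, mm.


translate([248, 117, 662]) cube([1206, 777, 42]);
translate([326, 195, 0]) cylinder(h = 662, r = 42);
translate([1376, 195, 0]) cylinder(h = 662, r = 42);
translate([326, 816, 0]) cylinder(h = 662, r = 42);
translate([1376, 816, 0]) cylinder(h = 662, r = 42);


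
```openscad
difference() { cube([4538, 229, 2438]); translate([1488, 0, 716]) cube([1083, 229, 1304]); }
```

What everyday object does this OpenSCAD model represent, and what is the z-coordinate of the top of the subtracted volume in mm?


A wall with a window opening. The window head height is 2020 mm.

A wall with a rectangular opening subtracted — a window. Sill at z = 716, opening 1304 mm tall, so the head is at 716 + 1304 = 2020 mm.


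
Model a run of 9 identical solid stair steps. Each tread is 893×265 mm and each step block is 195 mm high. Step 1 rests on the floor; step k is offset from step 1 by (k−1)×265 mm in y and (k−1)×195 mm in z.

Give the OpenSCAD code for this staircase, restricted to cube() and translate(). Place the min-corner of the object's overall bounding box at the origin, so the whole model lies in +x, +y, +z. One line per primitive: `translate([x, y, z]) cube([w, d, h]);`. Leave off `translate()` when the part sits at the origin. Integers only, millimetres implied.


cube([893, 265, 195]);
translate([0, 265, 195]) cube([893, 265, 195]);
translate([0, 530, 390]) cube([893, 265, 195]);
translate([0, 795, 585]) cube([893, 265, 195]);
translate([0, 1060, 780]) cube([893, 265, 195]);
translate([0, 1325, 975]) cube([893, 265, 195]);
translate([0, 1590, 1170]) cube([893, 265, 195]);
translate([0, 1855, 1365]) cube([893, 265, 195]);
translate([0, 2120, 1560]) cube([893, 265, 195]);


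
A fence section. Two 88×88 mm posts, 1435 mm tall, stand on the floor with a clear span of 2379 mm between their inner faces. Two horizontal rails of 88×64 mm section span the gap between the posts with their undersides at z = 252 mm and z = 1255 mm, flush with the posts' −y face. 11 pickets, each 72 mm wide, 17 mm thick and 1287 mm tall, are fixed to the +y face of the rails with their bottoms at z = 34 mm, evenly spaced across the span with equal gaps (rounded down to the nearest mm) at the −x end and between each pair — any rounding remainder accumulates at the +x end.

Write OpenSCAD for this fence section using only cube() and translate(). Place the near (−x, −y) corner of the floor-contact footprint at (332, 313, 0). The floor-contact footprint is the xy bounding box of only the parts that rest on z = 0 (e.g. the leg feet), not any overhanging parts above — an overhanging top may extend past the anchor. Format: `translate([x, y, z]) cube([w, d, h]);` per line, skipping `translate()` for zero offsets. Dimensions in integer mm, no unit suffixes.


translate([332, 313, 0]) cube([88, 88, 1435]);
translate([2799, 313, 0]) cube([88, 88, 1435]);
translate([420, 313, 252]) cube([2379, 88, 64]);
translate([420, 313, 1255]) cube([2379, 88, 64]);
translate([552, 401, 34]) cube([72, 17, 1287]);
translate([756, 401, 34]) cube([72, 17, 1287]);
translate([960, 401, 34]) cube([72, 17, 1287]);
translate([1164, 401, 34]) cube([72, 17, 1287]);
translate([1368, 401, 34]) cube([72, 17, 1287]);
translate([1572, 401, 34]) cube([72, 17, 1287]);
translate([1776, 401, 34]) cube([72, 17, 1287]);
translate([1980, 401, 34]) cube([72, 17, 1287]);
translate([2184, 401, 34]) cube([72, 17, 1287]);
translate([2388, 401, 34]) cube([72, 17, 1287]);
translate([2592, 401, 34]) cube([72, 17, 1287]);
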